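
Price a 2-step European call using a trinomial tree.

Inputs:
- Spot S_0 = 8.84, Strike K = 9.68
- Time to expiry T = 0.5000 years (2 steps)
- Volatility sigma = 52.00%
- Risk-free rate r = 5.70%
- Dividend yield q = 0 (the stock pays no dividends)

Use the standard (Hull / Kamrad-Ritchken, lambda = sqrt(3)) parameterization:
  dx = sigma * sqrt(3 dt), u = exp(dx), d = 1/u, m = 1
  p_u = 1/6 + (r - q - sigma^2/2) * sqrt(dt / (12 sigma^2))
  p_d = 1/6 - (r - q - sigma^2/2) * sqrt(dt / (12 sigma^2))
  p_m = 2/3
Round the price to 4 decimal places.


dt = T/N = 0.250000; dx = sigma*sqrt(3*dt) = 0.450333
u = exp(dx) = 1.568835; d = 1/u = 0.637416
p_u = 0.144961, p_m = 0.666667, p_d = 0.188373
Discount per step: exp(-r*dt) = 0.985851
Stock lattice S(k, j) with j the centered position index:
  k=0: S(0,+0) = 8.8400
  k=1: S(1,-1) = 5.6348; S(1,+0) = 8.8400; S(1,+1) = 13.8685
  k=2: S(2,-2) = 3.5917; S(2,-1) = 5.6348; S(2,+0) = 8.8400; S(2,+1) = 13.8685; S(2,+2) = 21.7574
Terminal payoffs V(N, j) = max(S_T - K, 0):
  V(2,-2) = 0.000000; V(2,-1) = 0.000000; V(2,+0) = 0.000000; V(2,+1) = 4.188500; V(2,+2) = 12.077386
Backward induction: V(k, j) = exp(-r*dt) * [p_u * V(k+1, j+1) + p_m * V(k+1, j) + p_d * V(k+1, j-1)]
  V(1,-1) = exp(-r*dt) * [p_u*0.000000 + p_m*0.000000 + p_d*0.000000] = 0.000000
  V(1,+0) = exp(-r*dt) * [p_u*4.188500 + p_m*0.000000 + p_d*0.000000] = 0.598576
  V(1,+1) = exp(-r*dt) * [p_u*12.077386 + p_m*4.188500 + p_d*0.000000] = 4.478798
  V(0,+0) = exp(-r*dt) * [p_u*4.478798 + p_m*0.598576 + p_d*0.000000] = 1.033467

Answer: Price = V(0,0) = 1.0335


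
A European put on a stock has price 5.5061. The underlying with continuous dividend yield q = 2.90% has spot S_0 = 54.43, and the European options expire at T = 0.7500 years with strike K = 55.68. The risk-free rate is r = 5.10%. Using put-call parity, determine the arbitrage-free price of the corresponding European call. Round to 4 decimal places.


Answer: Call price = 5.1746

Derivation:
Put-call parity: C - P = S_0 * exp(-qT) - K * exp(-rT).
S_0 * exp(-qT) = 54.4300 * 0.97848483 = 53.25892906
K * exp(-rT) = 55.6800 * 0.96247229 = 53.59045726
C = P + S*exp(-qT) - K*exp(-rT)
C = 5.5061 + 53.25892906 - 53.59045726 = 5.1746


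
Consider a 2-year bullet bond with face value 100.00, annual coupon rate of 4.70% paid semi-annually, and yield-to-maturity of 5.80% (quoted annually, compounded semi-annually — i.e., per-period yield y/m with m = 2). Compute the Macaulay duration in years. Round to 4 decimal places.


Coupon per period c = face * coupon_rate / m = 2.350000
Periods per year m = 2; per-period yield y/m = 0.029000
Number of cashflows N = 4
Cashflows (t years, CF_t, discount factor 1/(1+y/m)^(m*t), PV):
  t = 0.5000: CF_t = 2.350000, DF = 0.971817, PV = 2.283771
  t = 1.0000: CF_t = 2.350000, DF = 0.944429, PV = 2.219408
  t = 1.5000: CF_t = 2.350000, DF = 0.917812, PV = 2.156859
  t = 2.0000: CF_t = 102.350000, DF = 0.891946, PV = 91.290660
Price P = sum_t PV_t = 97.950698
Macaulay numerator sum_t t * PV_t:
  t * PV_t at t = 0.5000: 1.141885
  t * PV_t at t = 1.0000: 2.219408
  t * PV_t at t = 1.5000: 3.235288
  t * PV_t at t = 2.0000: 182.581320
Macaulay duration D = (sum_t t * PV_t) / P = 189.177902 / 97.950698 = 1.931358

Answer: Macaulay duration = 1.9314 years


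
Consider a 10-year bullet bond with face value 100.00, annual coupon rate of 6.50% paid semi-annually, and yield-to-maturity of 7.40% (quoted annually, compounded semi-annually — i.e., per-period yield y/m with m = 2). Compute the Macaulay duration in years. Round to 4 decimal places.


Answer: Macaulay duration = 7.4109 years

Derivation:
Coupon per period c = face * coupon_rate / m = 3.250000
Periods per year m = 2; per-period yield y/m = 0.037000
Number of cashflows N = 20
Cashflows (t years, CF_t, discount factor 1/(1+y/m)^(m*t), PV):
  t = 0.5000: CF_t = 3.250000, DF = 0.964320, PV = 3.134041
  t = 1.0000: CF_t = 3.250000, DF = 0.929913, PV = 3.022218
  t = 1.5000: CF_t = 3.250000, DF = 0.896734, PV = 2.914386
  t = 2.0000: CF_t = 3.250000, DF = 0.864739, PV = 2.810401
  t = 2.5000: CF_t = 3.250000, DF = 0.833885, PV = 2.710127
  t = 3.0000: CF_t = 3.250000, DF = 0.804132, PV = 2.613430
  t = 3.5000: CF_t = 3.250000, DF = 0.775441, PV = 2.520183
  t = 4.0000: CF_t = 3.250000, DF = 0.747773, PV = 2.430263
  t = 4.5000: CF_t = 3.250000, DF = 0.721093, PV = 2.343552
  t = 5.0000: CF_t = 3.250000, DF = 0.695364, PV = 2.259934
  t = 5.5000: CF_t = 3.250000, DF = 0.670554, PV = 2.179300
  t = 6.0000: CF_t = 3.250000, DF = 0.646629, PV = 2.101543
  t = 6.5000: CF_t = 3.250000, DF = 0.623557, PV = 2.026560
  t = 7.0000: CF_t = 3.250000, DF = 0.601309, PV = 1.954253
  t = 7.5000: CF_t = 3.250000, DF = 0.579854, PV = 1.884525
  t = 8.0000: CF_t = 3.250000, DF = 0.559165, PV = 1.817286
  t = 8.5000: CF_t = 3.250000, DF = 0.539214, PV = 1.752445
  t = 9.0000: CF_t = 3.250000, DF = 0.519975, PV = 1.689918
  t = 9.5000: CF_t = 3.250000, DF = 0.501422, PV = 1.629622
  t = 10.0000: CF_t = 103.250000, DF = 0.483532, PV = 49.924639
Price P = sum_t PV_t = 93.718628
Macaulay numerator sum_t t * PV_t:
  t * PV_t at t = 0.5000: 1.567020
  t * PV_t at t = 1.0000: 3.022218
  t * PV_t at t = 1.5000: 4.371579
  t * PV_t at t = 2.0000: 5.620803
  t * PV_t at t = 2.5000: 6.775317
  t * PV_t at t = 3.0000: 7.840289
  t * PV_t at t = 3.5000: 8.820640
  t * PV_t at t = 4.0000: 9.721053
  t * PV_t at t = 4.5000: 10.545983
  t * PV_t at t = 5.0000: 11.299671
  t * PV_t at t = 5.5000: 11.986151
  t * PV_t at t = 6.0000: 12.609258
  t * PV_t at t = 6.5000: 13.172642
  t * PV_t at t = 7.0000: 13.679771
  t * PV_t at t = 7.5000: 14.133941
  t * PV_t at t = 8.0000: 14.538287
  t * PV_t at t = 8.5000: 14.895786
  t * PV_t at t = 9.0000: 15.209266
  t * PV_t at t = 9.5000: 15.481413
  t * PV_t at t = 10.0000: 499.246389
Macaulay duration D = (sum_t t * PV_t) / P = 694.537477 / 93.718628 = 7.410880


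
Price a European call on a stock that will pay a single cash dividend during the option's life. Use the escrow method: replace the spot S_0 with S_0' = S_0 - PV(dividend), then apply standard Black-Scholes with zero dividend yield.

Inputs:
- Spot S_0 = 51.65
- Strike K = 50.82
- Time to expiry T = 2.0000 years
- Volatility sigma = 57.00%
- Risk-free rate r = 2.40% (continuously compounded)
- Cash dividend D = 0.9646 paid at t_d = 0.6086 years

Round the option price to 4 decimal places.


Answer: Price = 16.6736

Derivation:
PV(D) = D * exp(-r * t_d) = 0.9646 * 0.98549976 = 0.95061306
S_0' = S_0 - PV(D) = 51.6500 - 0.95061306 = 50.69938694
d1 = (ln(S_0'/K) + (r + sigma^2/2)*T) / (sigma*sqrt(T)) = 0.45964898
d2 = d1 - sigma*sqrt(T) = -0.34645275
exp(-rT) = 0.95313379
N(d1) = 0.67711590; N(d2) = 0.36450124
C = S_0' * N(d1) - K * exp(-rT) * N(d2) = 50.69938694 * 0.67711590 - 50.8200 * 0.95313379 * 0.36450124 = 16.6736


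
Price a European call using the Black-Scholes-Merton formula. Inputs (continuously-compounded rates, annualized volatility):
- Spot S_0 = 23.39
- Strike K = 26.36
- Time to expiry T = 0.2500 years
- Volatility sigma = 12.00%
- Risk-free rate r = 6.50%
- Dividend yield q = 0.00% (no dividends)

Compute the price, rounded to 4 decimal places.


d1 = (ln(S/K) + (r - q + 0.5*sigma^2) * T) / (sigma * sqrt(T)) = -1.69148548
d2 = d1 - sigma * sqrt(T) = -1.75148548
exp(-rT) = 0.98388132; exp(-qT) = 1.00000000
C = S_0 * exp(-qT) * N(d1) - K * exp(-rT) * N(d2)
N(d1) = 0.04537206; N(d2) = 0.03993116
C = 23.3900 * 1.00000000 * 0.04537206 - 26.3600 * 0.98388132 * 0.03993116 = 0.0256

Answer: Price = 0.0256


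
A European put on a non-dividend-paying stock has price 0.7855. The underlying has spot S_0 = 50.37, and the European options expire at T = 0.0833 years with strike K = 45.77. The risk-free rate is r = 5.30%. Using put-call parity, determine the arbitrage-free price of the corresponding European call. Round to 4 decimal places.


Put-call parity: C - P = S_0 * exp(-qT) - K * exp(-rT).
S_0 * exp(-qT) = 50.3700 * 1.00000000 = 50.37000000
K * exp(-rT) = 45.7700 * 0.99559483 = 45.56837543
C = P + S*exp(-qT) - K*exp(-rT)
C = 0.7855 + 50.37000000 - 45.56837543 = 5.5871

Answer: Call price = 5.5871


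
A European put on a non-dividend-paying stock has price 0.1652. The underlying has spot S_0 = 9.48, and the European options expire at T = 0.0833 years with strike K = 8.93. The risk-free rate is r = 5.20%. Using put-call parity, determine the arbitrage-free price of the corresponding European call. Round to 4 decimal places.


Answer: Call price = 0.7538

Derivation:
Put-call parity: C - P = S_0 * exp(-qT) - K * exp(-rT).
S_0 * exp(-qT) = 9.4800 * 1.00000000 = 9.48000000
K * exp(-rT) = 8.9300 * 0.99567777 = 8.89140247
C = P + S*exp(-qT) - K*exp(-rT)
C = 0.1652 + 9.48000000 - 8.89140247 = 0.7538


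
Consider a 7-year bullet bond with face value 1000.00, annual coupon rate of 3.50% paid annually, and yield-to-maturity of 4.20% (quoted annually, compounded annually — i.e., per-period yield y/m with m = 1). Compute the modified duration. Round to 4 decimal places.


Answer: Modified duration = 6.0570

Derivation:
Coupon per period c = face * coupon_rate / m = 35.000000
Periods per year m = 1; per-period yield y/m = 0.042000
Number of cashflows N = 7
Cashflows (t years, CF_t, discount factor 1/(1+y/m)^(m*t), PV):
  t = 1.0000: CF_t = 35.000000, DF = 0.959693, PV = 33.589251
  t = 2.0000: CF_t = 35.000000, DF = 0.921010, PV = 32.235366
  t = 3.0000: CF_t = 35.000000, DF = 0.883887, PV = 30.936052
  t = 4.0000: CF_t = 35.000000, DF = 0.848260, PV = 29.689109
  t = 5.0000: CF_t = 35.000000, DF = 0.814069, PV = 28.492427
  t = 6.0000: CF_t = 35.000000, DF = 0.781257, PV = 27.343980
  t = 7.0000: CF_t = 1035.000000, DF = 0.749766, PV = 776.008212
Price P = sum_t PV_t = 958.294398
First compute Macaulay numerator sum_t t * PV_t:
  t * PV_t at t = 1.0000: 33.589251
  t * PV_t at t = 2.0000: 64.470732
  t * PV_t at t = 3.0000: 92.808156
  t * PV_t at t = 4.0000: 118.756437
  t * PV_t at t = 5.0000: 142.462137
  t * PV_t at t = 6.0000: 164.063881
  t * PV_t at t = 7.0000: 5432.057483
Macaulay duration D = 6048.208077 / 958.294398 = 6.311430
Modified duration = D / (1 + y/m) = 6.311430 / (1 + 0.042000) = 6.057035


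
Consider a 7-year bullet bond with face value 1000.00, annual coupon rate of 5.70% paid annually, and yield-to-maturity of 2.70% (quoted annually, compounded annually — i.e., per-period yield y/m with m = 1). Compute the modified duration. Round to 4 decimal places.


Answer: Modified duration = 5.9023

Derivation:
Coupon per period c = face * coupon_rate / m = 57.000000
Periods per year m = 1; per-period yield y/m = 0.027000
Number of cashflows N = 7
Cashflows (t years, CF_t, discount factor 1/(1+y/m)^(m*t), PV):
  t = 1.0000: CF_t = 57.000000, DF = 0.973710, PV = 55.501461
  t = 2.0000: CF_t = 57.000000, DF = 0.948111, PV = 54.042318
  t = 3.0000: CF_t = 57.000000, DF = 0.923185, PV = 52.621536
  t = 4.0000: CF_t = 57.000000, DF = 0.898914, PV = 51.238108
  t = 5.0000: CF_t = 57.000000, DF = 0.875282, PV = 49.891049
  t = 6.0000: CF_t = 57.000000, DF = 0.852270, PV = 48.579405
  t = 7.0000: CF_t = 1057.000000, DF = 0.829864, PV = 877.166187
Price P = sum_t PV_t = 1189.040064
First compute Macaulay numerator sum_t t * PV_t:
  t * PV_t at t = 1.0000: 55.501461
  t * PV_t at t = 2.0000: 108.084636
  t * PV_t at t = 3.0000: 157.864609
  t * PV_t at t = 4.0000: 204.952430
  t * PV_t at t = 5.0000: 249.455246
  t * PV_t at t = 6.0000: 291.476432
  t * PV_t at t = 7.0000: 6140.163309
Macaulay duration D = 7207.498123 / 1189.040064 = 6.061611
Modified duration = D / (1 + y/m) = 6.061611 / (1 + 0.027000) = 5.902250


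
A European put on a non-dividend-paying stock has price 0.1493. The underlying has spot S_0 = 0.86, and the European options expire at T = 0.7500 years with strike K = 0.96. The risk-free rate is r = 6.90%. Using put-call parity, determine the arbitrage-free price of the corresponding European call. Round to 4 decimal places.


Put-call parity: C - P = S_0 * exp(-qT) - K * exp(-rT).
S_0 * exp(-qT) = 0.8600 * 1.00000000 = 0.86000000
K * exp(-rT) = 0.9600 * 0.94956623 = 0.91158358
C = P + S*exp(-qT) - K*exp(-rT)
C = 0.1493 + 0.86000000 - 0.91158358 = 0.0977

Answer: Call price = 0.0977


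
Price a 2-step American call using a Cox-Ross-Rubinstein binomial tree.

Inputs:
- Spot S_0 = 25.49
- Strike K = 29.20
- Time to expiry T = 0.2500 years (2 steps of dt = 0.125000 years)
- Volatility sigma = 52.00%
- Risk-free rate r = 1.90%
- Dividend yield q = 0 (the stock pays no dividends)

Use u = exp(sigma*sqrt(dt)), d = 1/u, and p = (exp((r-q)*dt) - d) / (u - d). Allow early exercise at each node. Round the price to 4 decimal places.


dt = T/N = 0.125000
u = exp(sigma*sqrt(dt)) = 1.201833; d = 1/u = 0.832062
p = (exp((r-q)*dt) - d) / (u - d) = 0.460598
Discount per step: exp(-r*dt) = 0.997628
Stock lattice S(k, i) with i counting down-moves:
  k=0: S(0,0) = 25.4900
  k=1: S(1,0) = 30.6347; S(1,1) = 21.2093
  k=2: S(2,0) = 36.8178; S(2,1) = 25.4900; S(2,2) = 17.6474
Terminal payoffs V(N, i) = max(S_T - K, 0):
  V(2,0) = 7.617812; V(2,1) = 0.000000; V(2,2) = 0.000000
Backward induction: V(k, i) = exp(-r*dt) * [p * V(k+1, i) + (1-p) * V(k+1, i+1)]; then take max(V_cont, immediate exercise) for American.
  V(1,0) = exp(-r*dt) * [p*7.617812 + (1-p)*0.000000] = 3.500423; exercise = 1.434719; V(1,0) = max -> 3.500423
  V(1,1) = exp(-r*dt) * [p*0.000000 + (1-p)*0.000000] = 0.000000; exercise = 0.000000; V(1,1) = max -> 0.000000
  V(0,0) = exp(-r*dt) * [p*3.500423 + (1-p)*0.000000] = 1.608462; exercise = 0.000000; V(0,0) = max -> 1.608462

Answer: Price = V(0,0) = 1.6085


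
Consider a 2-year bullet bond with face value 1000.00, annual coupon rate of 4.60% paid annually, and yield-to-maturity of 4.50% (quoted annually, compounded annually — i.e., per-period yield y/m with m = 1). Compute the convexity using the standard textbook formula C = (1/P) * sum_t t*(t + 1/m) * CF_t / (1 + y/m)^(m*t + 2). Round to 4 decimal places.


Coupon per period c = face * coupon_rate / m = 46.000000
Periods per year m = 1; per-period yield y/m = 0.045000
Number of cashflows N = 2
Cashflows (t years, CF_t, discount factor 1/(1+y/m)^(m*t), PV):
  t = 1.0000: CF_t = 46.000000, DF = 0.956938, PV = 44.019139
  t = 2.0000: CF_t = 1046.000000, DF = 0.915730, PV = 957.853529
Price P = sum_t PV_t = 1001.872668
Convexity numerator sum_t t*(t + 1/m) * CF_t / (1+y/m)^(m*t + 2):
  t = 1.0000: term = 80.619288
  t = 2.0000: term = 5262.810992
Convexity = (1/P) * sum = 5343.430280 / 1001.872668 = 5.333443

Answer: Convexity = 5.3334


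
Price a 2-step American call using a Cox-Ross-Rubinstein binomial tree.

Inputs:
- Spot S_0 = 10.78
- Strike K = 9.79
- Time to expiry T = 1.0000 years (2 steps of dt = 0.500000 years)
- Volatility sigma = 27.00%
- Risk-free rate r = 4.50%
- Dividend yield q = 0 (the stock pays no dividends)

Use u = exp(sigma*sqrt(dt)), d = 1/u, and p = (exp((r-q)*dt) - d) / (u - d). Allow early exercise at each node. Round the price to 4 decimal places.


Answer: Price = V(0,0) = 1.9752

Derivation:
dt = T/N = 0.500000
u = exp(sigma*sqrt(dt)) = 1.210361; d = 1/u = 0.826200
p = (exp((r-q)*dt) - d) / (u - d) = 0.511648
Discount per step: exp(-r*dt) = 0.977751
Stock lattice S(k, i) with i counting down-moves:
  k=0: S(0,0) = 10.7800
  k=1: S(1,0) = 13.0477; S(1,1) = 8.9064
  k=2: S(2,0) = 15.7924; S(2,1) = 10.7800; S(2,2) = 7.3585
Terminal payoffs V(N, i) = max(S_T - K, 0):
  V(2,0) = 6.002422; V(2,1) = 0.990000; V(2,2) = 0.000000
Backward induction: V(k, i) = exp(-r*dt) * [p * V(k+1, i) + (1-p) * V(k+1, i+1)]; then take max(V_cont, immediate exercise) for American.
  V(1,0) = exp(-r*dt) * [p*6.002422 + (1-p)*0.990000] = 3.475509; exercise = 3.257694; V(1,0) = max -> 3.475509
  V(1,1) = exp(-r*dt) * [p*0.990000 + (1-p)*0.000000] = 0.495262; exercise = 0.000000; V(1,1) = max -> 0.495262
  V(0,0) = exp(-r*dt) * [p*3.475509 + (1-p)*0.495262] = 1.975154; exercise = 0.990000; V(0,0) = max -> 1.975154


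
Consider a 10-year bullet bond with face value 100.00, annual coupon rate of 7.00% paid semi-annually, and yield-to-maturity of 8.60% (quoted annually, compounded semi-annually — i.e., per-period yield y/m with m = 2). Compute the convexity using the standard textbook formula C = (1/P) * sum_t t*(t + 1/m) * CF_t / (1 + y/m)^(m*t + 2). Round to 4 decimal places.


Answer: Convexity = 61.3138

Derivation:
Coupon per period c = face * coupon_rate / m = 3.500000
Periods per year m = 2; per-period yield y/m = 0.043000
Number of cashflows N = 20
Cashflows (t years, CF_t, discount factor 1/(1+y/m)^(m*t), PV):
  t = 0.5000: CF_t = 3.500000, DF = 0.958773, PV = 3.355705
  t = 1.0000: CF_t = 3.500000, DF = 0.919245, PV = 3.217358
  t = 1.5000: CF_t = 3.500000, DF = 0.881347, PV = 3.084716
  t = 2.0000: CF_t = 3.500000, DF = 0.845012, PV = 2.957541
  t = 2.5000: CF_t = 3.500000, DF = 0.810174, PV = 2.835610
  t = 3.0000: CF_t = 3.500000, DF = 0.776773, PV = 2.718706
  t = 3.5000: CF_t = 3.500000, DF = 0.744749, PV = 2.606621
  t = 4.0000: CF_t = 3.500000, DF = 0.714045, PV = 2.499157
  t = 4.5000: CF_t = 3.500000, DF = 0.684607, PV = 2.396124
  t = 5.0000: CF_t = 3.500000, DF = 0.656382, PV = 2.297338
  t = 5.5000: CF_t = 3.500000, DF = 0.629322, PV = 2.202625
  t = 6.0000: CF_t = 3.500000, DF = 0.603376, PV = 2.111817
  t = 6.5000: CF_t = 3.500000, DF = 0.578501, PV = 2.024753
  t = 7.0000: CF_t = 3.500000, DF = 0.554651, PV = 1.941278
  t = 7.5000: CF_t = 3.500000, DF = 0.531784, PV = 1.861244
  t = 8.0000: CF_t = 3.500000, DF = 0.509860, PV = 1.784511
  t = 8.5000: CF_t = 3.500000, DF = 0.488840, PV = 1.710940
  t = 9.0000: CF_t = 3.500000, DF = 0.468687, PV = 1.640403
  t = 9.5000: CF_t = 3.500000, DF = 0.449364, PV = 1.572774
  t = 10.0000: CF_t = 103.500000, DF = 0.430838, PV = 44.591716
Price P = sum_t PV_t = 89.410936
Convexity numerator sum_t t*(t + 1/m) * CF_t / (1+y/m)^(m*t + 2):
  t = 0.5000: term = 1.542358
  t = 1.0000: term = 4.436312
  t = 1.5000: term = 8.506830
  t = 2.0000: term = 13.593528
  t = 2.5000: term = 19.549657
  t = 3.0000: term = 26.241151
  t = 3.5000: term = 33.545734
  t = 4.0000: term = 41.352090
  t = 4.5000: term = 49.559072
  t = 5.0000: term = 58.074976
  t = 5.5000: term = 66.816846
  t = 6.0000: term = 75.709841
  t = 6.5000: term = 84.686623
  t = 7.0000: term = 93.686802
  t = 7.5000: term = 102.656405
  t = 8.0000: term = 111.547388
  t = 8.5000: term = 120.317173
  t = 9.0000: term = 128.928221
  t = 9.5000: term = 137.347631
  t = 10.0000: term = 4304.025775
Convexity = (1/P) * sum = 5482.124414 / 89.410936 = 61.313802


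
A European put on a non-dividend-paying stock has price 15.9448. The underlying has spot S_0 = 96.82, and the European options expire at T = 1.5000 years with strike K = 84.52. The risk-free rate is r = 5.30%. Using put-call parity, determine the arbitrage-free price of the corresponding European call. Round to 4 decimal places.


Put-call parity: C - P = S_0 * exp(-qT) - K * exp(-rT).
S_0 * exp(-qT) = 96.8200 * 1.00000000 = 96.82000000
K * exp(-rT) = 84.5200 * 0.92357802 = 78.06081425
C = P + S*exp(-qT) - K*exp(-rT)
C = 15.9448 + 96.82000000 - 78.06081425 = 34.7040

Answer: Call price = 34.7040


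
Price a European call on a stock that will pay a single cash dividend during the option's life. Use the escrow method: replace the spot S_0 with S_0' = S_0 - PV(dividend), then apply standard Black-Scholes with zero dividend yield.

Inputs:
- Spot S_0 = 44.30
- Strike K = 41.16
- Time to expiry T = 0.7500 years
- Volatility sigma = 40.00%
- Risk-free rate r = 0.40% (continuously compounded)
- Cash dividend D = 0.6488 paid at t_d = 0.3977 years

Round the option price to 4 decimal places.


Answer: Price = 7.2220

Derivation:
PV(D) = D * exp(-r * t_d) = 0.6488 * 0.99841046 = 0.64776871
S_0' = S_0 - PV(D) = 44.3000 - 0.64776871 = 43.65223129
d1 = (ln(S_0'/K) + (r + sigma^2/2)*T) / (sigma*sqrt(T)) = 0.35157019
d2 = d1 - sigma*sqrt(T) = 0.00516003
exp(-rT) = 0.99700450
N(d1) = 0.63741969; N(d2) = 0.50205855
C = S_0' * N(d1) - K * exp(-rT) * N(d2) = 43.65223129 * 0.63741969 - 41.1600 * 0.99700450 * 0.50205855 = 7.2220


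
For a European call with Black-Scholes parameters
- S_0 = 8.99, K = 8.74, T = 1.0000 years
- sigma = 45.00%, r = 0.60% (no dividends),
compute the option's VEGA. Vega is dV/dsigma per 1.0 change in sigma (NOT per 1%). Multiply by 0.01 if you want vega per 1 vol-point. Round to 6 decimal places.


Answer: Vega = 3.427640

Derivation:
d1 = 0.3010059085; d2 = -0.1489940915
phi(d1) = 0.3812725476; exp(-qT) = 1.0000000000; exp(-rT) = 0.9940179641
Vega = S * exp(-qT) * phi(d1) * sqrt(T) = 8.9900 * 1.0000000000 * 0.3812725476 * 1.0000000000 = 3.427640


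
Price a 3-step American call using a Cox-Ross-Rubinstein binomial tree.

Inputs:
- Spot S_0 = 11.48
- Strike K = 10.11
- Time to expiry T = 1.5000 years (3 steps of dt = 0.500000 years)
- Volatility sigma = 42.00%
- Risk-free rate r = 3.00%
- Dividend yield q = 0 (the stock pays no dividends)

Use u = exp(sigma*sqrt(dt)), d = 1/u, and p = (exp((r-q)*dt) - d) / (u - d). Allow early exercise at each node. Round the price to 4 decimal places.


Answer: Price = V(0,0) = 3.2829

Derivation:
dt = T/N = 0.500000
u = exp(sigma*sqrt(dt)) = 1.345795; d = 1/u = 0.743055
p = (exp((r-q)*dt) - d) / (u - d) = 0.451369
Discount per step: exp(-r*dt) = 0.985112
Stock lattice S(k, i) with i counting down-moves:
  k=0: S(0,0) = 11.4800
  k=1: S(1,0) = 15.4497; S(1,1) = 8.5303
  k=2: S(2,0) = 20.7922; S(2,1) = 11.4800; S(2,2) = 6.3385
  k=3: S(3,0) = 27.9820; S(3,1) = 15.4497; S(3,2) = 8.5303; S(3,3) = 4.7098
Terminal payoffs V(N, i) = max(S_T - K, 0):
  V(3,0) = 17.871986; V(3,1) = 5.339726; V(3,2) = 0.000000; V(3,3) = 0.000000
Backward induction: V(k, i) = exp(-r*dt) * [p * V(k+1, i) + (1-p) * V(k+1, i+1)]; then take max(V_cont, immediate exercise) for American.
  V(2,0) = exp(-r*dt) * [p*17.871986 + (1-p)*5.339726] = 10.832680; exercise = 10.682162; V(2,0) = max -> 10.832680
  V(2,1) = exp(-r*dt) * [p*5.339726 + (1-p)*0.000000] = 2.374302; exercise = 1.370000; V(2,1) = max -> 2.374302
  V(2,2) = exp(-r*dt) * [p*0.000000 + (1-p)*0.000000] = 0.000000; exercise = 0.000000; V(2,2) = max -> 0.000000
  V(1,0) = exp(-r*dt) * [p*10.832680 + (1-p)*2.374302] = 6.099960; exercise = 5.339726; V(1,0) = max -> 6.099960
  V(1,1) = exp(-r*dt) * [p*2.374302 + (1-p)*0.000000] = 1.055730; exercise = 0.000000; V(1,1) = max -> 1.055730
  V(0,0) = exp(-r*dt) * [p*6.099960 + (1-p)*1.055730] = 3.282922; exercise = 1.370000; V(0,0) = max -> 3.282922


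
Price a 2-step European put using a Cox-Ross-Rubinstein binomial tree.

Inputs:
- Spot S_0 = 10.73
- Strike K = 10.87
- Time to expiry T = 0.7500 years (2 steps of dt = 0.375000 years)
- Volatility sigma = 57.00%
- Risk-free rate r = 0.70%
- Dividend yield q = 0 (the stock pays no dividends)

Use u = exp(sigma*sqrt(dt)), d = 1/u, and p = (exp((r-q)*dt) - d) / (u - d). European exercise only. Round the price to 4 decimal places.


dt = T/N = 0.375000
u = exp(sigma*sqrt(dt)) = 1.417723; d = 1/u = 0.705356
p = (exp((r-q)*dt) - d) / (u - d) = 0.417302
Discount per step: exp(-r*dt) = 0.997378
Stock lattice S(k, i) with i counting down-moves:
  k=0: S(0,0) = 10.7300
  k=1: S(1,0) = 15.2122; S(1,1) = 7.5685
  k=2: S(2,0) = 21.5666; S(2,1) = 10.7300; S(2,2) = 5.3385
Terminal payoffs V(N, i) = max(K - S_T, 0):
  V(2,0) = 0.000000; V(2,1) = 0.140000; V(2,2) = 5.531531
Backward induction: V(k, i) = exp(-r*dt) * [p * V(k+1, i) + (1-p) * V(k+1, i+1)].
  V(1,0) = exp(-r*dt) * [p*0.000000 + (1-p)*0.140000] = 0.081364
  V(1,1) = exp(-r*dt) * [p*0.140000 + (1-p)*5.531531] = 3.273031
  V(0,0) = exp(-r*dt) * [p*0.081364 + (1-p)*3.273031] = 1.936053

Answer: Price = V(0,0) = 1.9361


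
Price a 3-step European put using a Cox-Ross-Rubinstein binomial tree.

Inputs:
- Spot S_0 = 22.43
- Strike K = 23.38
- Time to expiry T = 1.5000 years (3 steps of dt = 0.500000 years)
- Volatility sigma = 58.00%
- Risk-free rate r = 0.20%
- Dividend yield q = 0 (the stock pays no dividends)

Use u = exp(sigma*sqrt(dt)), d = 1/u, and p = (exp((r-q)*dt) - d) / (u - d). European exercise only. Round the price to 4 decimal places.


dt = T/N = 0.500000
u = exp(sigma*sqrt(dt)) = 1.507002; d = 1/u = 0.663569
p = (exp((r-q)*dt) - d) / (u - d) = 0.400069
Discount per step: exp(-r*dt) = 0.999000
Stock lattice S(k, i) with i counting down-moves:
  k=0: S(0,0) = 22.4300
  k=1: S(1,0) = 33.8020; S(1,1) = 14.8839
  k=2: S(2,0) = 50.9397; S(2,1) = 22.4300; S(2,2) = 9.8765
  k=3: S(3,0) = 76.7663; S(3,1) = 33.8020; S(3,2) = 14.8839; S(3,3) = 6.5537
Terminal payoffs V(N, i) = max(K - S_T, 0):
  V(3,0) = 0.000000; V(3,1) = 0.000000; V(3,2) = 8.496140; V(3,3) = 16.826275
Backward induction: V(k, i) = exp(-r*dt) * [p * V(k+1, i) + (1-p) * V(k+1, i+1)].
  V(2,0) = exp(-r*dt) * [p*0.000000 + (1-p)*0.000000] = 0.000000
  V(2,1) = exp(-r*dt) * [p*0.000000 + (1-p)*8.496140] = 5.092002
  V(2,2) = exp(-r*dt) * [p*8.496140 + (1-p)*16.826275] = 13.480159
  V(1,0) = exp(-r*dt) * [p*0.000000 + (1-p)*5.092002] = 3.051796
  V(1,1) = exp(-r*dt) * [p*5.092002 + (1-p)*13.480159] = 10.114197
  V(0,0) = exp(-r*dt) * [p*3.051796 + (1-p)*10.114197] = 7.281463

Answer: Price = V(0,0) = 7.2815


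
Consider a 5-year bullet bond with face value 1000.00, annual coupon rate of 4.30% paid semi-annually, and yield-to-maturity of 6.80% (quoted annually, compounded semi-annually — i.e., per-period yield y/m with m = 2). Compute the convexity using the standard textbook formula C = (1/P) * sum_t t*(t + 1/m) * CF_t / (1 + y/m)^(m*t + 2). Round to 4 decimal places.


Coupon per period c = face * coupon_rate / m = 21.500000
Periods per year m = 2; per-period yield y/m = 0.034000
Number of cashflows N = 10
Cashflows (t years, CF_t, discount factor 1/(1+y/m)^(m*t), PV):
  t = 0.5000: CF_t = 21.500000, DF = 0.967118, PV = 20.793037
  t = 1.0000: CF_t = 21.500000, DF = 0.935317, PV = 20.109320
  t = 1.5000: CF_t = 21.500000, DF = 0.904562, PV = 19.448085
  t = 2.0000: CF_t = 21.500000, DF = 0.874818, PV = 18.808593
  t = 2.5000: CF_t = 21.500000, DF = 0.846052, PV = 18.190128
  t = 3.0000: CF_t = 21.500000, DF = 0.818233, PV = 17.592000
  t = 3.5000: CF_t = 21.500000, DF = 0.791327, PV = 17.013540
  t = 4.0000: CF_t = 21.500000, DF = 0.765307, PV = 16.454101
  t = 4.5000: CF_t = 21.500000, DF = 0.740142, PV = 15.913057
  t = 5.0000: CF_t = 1021.500000, DF = 0.715805, PV = 731.194613
Price P = sum_t PV_t = 895.516474
Convexity numerator sum_t t*(t + 1/m) * CF_t / (1+y/m)^(m*t + 2):
  t = 0.5000: term = 9.724042
  t = 1.0000: term = 28.212889
  t = 1.5000: term = 54.570385
  t = 2.0000: term = 87.960002
  t = 2.5000: term = 127.601551
  t = 3.0000: term = 172.768057
  t = 3.5000: term = 222.782794
  t = 4.0000: term = 277.016461
  t = 4.5000: term = 334.884504
  t = 5.0000: term = 18807.219779
Convexity = (1/P) * sum = 20122.740465 / 895.516474 = 22.470542

Answer: Convexity = 22.4705


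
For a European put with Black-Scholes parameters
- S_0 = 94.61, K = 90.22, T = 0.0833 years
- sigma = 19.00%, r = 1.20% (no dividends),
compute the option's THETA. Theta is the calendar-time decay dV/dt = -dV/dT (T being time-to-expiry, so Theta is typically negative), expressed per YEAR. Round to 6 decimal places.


Answer: Theta = -7.984561

Derivation:
d1 = 0.9120654616; d2 = 0.8572281568
phi(d1) = 0.2631923260; exp(-qT) = 1.0000000000; exp(-rT) = 0.9990008994
Theta = -S*exp(-qT)*phi(d1)*sigma/(2*sqrt(T)) + r*K*exp(-rT)*N(-d2) - q*S*exp(-qT)*N(-d1)
N(-d1) = 0.1808671293; N(-d2) = 0.1956594021; sqrt(T) = 0.2886173938
Term 1 = -94.6100 * 1.0000000000 * 0.2631923260 * 0.1900 / (2 * 0.2886173938) = -8.1961777678
Term 2 = 0.0120 * 90.2200 * 0.9990008994 * 0.1956594021 = 0.2116170569
Term 3 = 0 (no dividend yield, q = 0)
Theta = -8.1961777678 + (0.2116170569) + (0.0000000000) = -7.984561


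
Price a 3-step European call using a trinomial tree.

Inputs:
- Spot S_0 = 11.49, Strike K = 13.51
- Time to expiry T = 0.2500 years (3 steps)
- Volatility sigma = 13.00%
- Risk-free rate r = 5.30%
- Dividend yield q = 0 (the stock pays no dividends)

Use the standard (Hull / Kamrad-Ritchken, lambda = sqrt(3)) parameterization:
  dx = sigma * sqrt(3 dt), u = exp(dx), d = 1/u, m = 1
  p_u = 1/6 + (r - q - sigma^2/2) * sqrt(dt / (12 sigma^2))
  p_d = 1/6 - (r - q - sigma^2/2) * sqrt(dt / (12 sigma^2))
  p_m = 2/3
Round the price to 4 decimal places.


Answer: Price = V(0,0) = 0.0033

Derivation:
dt = T/N = 0.083333; dx = sigma*sqrt(3*dt) = 0.065000
u = exp(dx) = 1.067159; d = 1/u = 0.937067
p_u = 0.195224, p_m = 0.666667, p_d = 0.138109
Discount per step: exp(-r*dt) = 0.995593
Stock lattice S(k, j) with j the centered position index:
  k=0: S(0,+0) = 11.4900
  k=1: S(1,-1) = 10.7669; S(1,+0) = 11.4900; S(1,+1) = 12.2617
  k=2: S(2,-2) = 10.0893; S(2,-1) = 10.7669; S(2,+0) = 11.4900; S(2,+1) = 12.2617; S(2,+2) = 13.0851
  k=3: S(3,-3) = 9.4544; S(3,-2) = 10.0893; S(3,-1) = 10.7669; S(3,+0) = 11.4900; S(3,+1) = 12.2617; S(3,+2) = 13.0851; S(3,+3) = 13.9639
Terminal payoffs V(N, j) = max(S_T - K, 0):
  V(3,-3) = 0.000000; V(3,-2) = 0.000000; V(3,-1) = 0.000000; V(3,+0) = 0.000000; V(3,+1) = 0.000000; V(3,+2) = 0.000000; V(3,+3) = 0.453923
Backward induction: V(k, j) = exp(-r*dt) * [p_u * V(k+1, j+1) + p_m * V(k+1, j) + p_d * V(k+1, j-1)]
  V(2,-2) = exp(-r*dt) * [p_u*0.000000 + p_m*0.000000 + p_d*0.000000] = 0.000000
  V(2,-1) = exp(-r*dt) * [p_u*0.000000 + p_m*0.000000 + p_d*0.000000] = 0.000000
  V(2,+0) = exp(-r*dt) * [p_u*0.000000 + p_m*0.000000 + p_d*0.000000] = 0.000000
  V(2,+1) = exp(-r*dt) * [p_u*0.000000 + p_m*0.000000 + p_d*0.000000] = 0.000000
  V(2,+2) = exp(-r*dt) * [p_u*0.453923 + p_m*0.000000 + p_d*0.000000] = 0.088226
  V(1,-1) = exp(-r*dt) * [p_u*0.000000 + p_m*0.000000 + p_d*0.000000] = 0.000000
  V(1,+0) = exp(-r*dt) * [p_u*0.000000 + p_m*0.000000 + p_d*0.000000] = 0.000000
  V(1,+1) = exp(-r*dt) * [p_u*0.088226 + p_m*0.000000 + p_d*0.000000] = 0.017148
  V(0,+0) = exp(-r*dt) * [p_u*0.017148 + p_m*0.000000 + p_d*0.000000] = 0.003333


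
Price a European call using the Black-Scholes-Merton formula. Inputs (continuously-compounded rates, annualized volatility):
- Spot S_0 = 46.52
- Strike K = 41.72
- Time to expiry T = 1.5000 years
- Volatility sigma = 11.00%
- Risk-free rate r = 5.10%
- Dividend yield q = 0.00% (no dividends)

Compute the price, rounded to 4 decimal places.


d1 = (ln(S/K) + (r - q + 0.5*sigma^2) * T) / (sigma * sqrt(T)) = 1.44354144
d2 = d1 - sigma * sqrt(T) = 1.30881951
exp(-rT) = 0.92635291; exp(-qT) = 1.00000000
C = S_0 * exp(-qT) * N(d1) - K * exp(-rT) * N(d2)
N(d1) = 0.92556600; N(d2) = 0.90470225
C = 46.5200 * 1.00000000 * 0.92556600 - 41.7200 * 0.92635291 * 0.90470225 = 8.0929

Answer: Price = 8.0929


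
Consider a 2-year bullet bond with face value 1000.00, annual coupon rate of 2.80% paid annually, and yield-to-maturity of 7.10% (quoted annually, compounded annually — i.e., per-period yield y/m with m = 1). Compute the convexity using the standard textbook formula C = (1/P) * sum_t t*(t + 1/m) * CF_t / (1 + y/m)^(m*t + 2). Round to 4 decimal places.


Coupon per period c = face * coupon_rate / m = 28.000000
Periods per year m = 1; per-period yield y/m = 0.071000
Number of cashflows N = 2
Cashflows (t years, CF_t, discount factor 1/(1+y/m)^(m*t), PV):
  t = 1.0000: CF_t = 28.000000, DF = 0.933707, PV = 26.143791
  t = 2.0000: CF_t = 1028.000000, DF = 0.871808, PV = 896.219054
Price P = sum_t PV_t = 922.362845
Convexity numerator sum_t t*(t + 1/m) * CF_t / (1+y/m)^(m*t + 2):
  t = 1.0000: term = 45.584754
  t = 2.0000: term = 4687.987896
Convexity = (1/P) * sum = 4733.572650 / 922.362845 = 5.132007

Answer: Convexity = 5.1320


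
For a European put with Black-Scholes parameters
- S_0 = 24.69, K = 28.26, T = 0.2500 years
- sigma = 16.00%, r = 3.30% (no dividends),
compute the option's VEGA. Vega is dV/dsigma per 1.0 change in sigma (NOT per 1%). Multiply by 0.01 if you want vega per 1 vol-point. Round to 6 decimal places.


Answer: Vega = 1.493045

Derivation:
d1 = -1.5449884237; d2 = -1.6249884237
phi(d1) = 0.1209433351; exp(-qT) = 1.0000000000; exp(-rT) = 0.9917839379
Vega = S * exp(-qT) * phi(d1) * sqrt(T) = 24.6900 * 1.0000000000 * 0.1209433351 * 0.5000000000 = 1.493045


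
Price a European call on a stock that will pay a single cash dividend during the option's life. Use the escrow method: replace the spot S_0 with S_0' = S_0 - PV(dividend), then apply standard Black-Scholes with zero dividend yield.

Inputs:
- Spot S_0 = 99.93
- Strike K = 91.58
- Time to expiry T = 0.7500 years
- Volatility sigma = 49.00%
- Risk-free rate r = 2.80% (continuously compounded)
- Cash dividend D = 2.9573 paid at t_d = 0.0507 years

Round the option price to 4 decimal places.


Answer: Price = 19.5936

Derivation:
PV(D) = D * exp(-r * t_d) = 2.9573 * 0.99858141 = 2.95310480
S_0' = S_0 - PV(D) = 99.9300 - 2.95310480 = 96.97689520
d1 = (ln(S_0'/K) + (r + sigma^2/2)*T) / (sigma*sqrt(T)) = 0.39659804
d2 = d1 - sigma*sqrt(T) = -0.02775441
exp(-rT) = 0.97921896
N(d1) = 0.65416805; N(d2) = 0.48892901
C = S_0' * N(d1) - K * exp(-rT) * N(d2) = 96.97689520 * 0.65416805 - 91.5800 * 0.97921896 * 0.48892901 = 19.5936


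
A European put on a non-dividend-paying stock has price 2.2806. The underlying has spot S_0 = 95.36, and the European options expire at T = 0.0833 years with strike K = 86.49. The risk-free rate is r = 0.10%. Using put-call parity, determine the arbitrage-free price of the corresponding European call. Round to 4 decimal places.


Answer: Call price = 11.1578

Derivation:
Put-call parity: C - P = S_0 * exp(-qT) - K * exp(-rT).
S_0 * exp(-qT) = 95.3600 * 1.00000000 = 95.36000000
K * exp(-rT) = 86.4900 * 0.99991670 = 86.48279568
C = P + S*exp(-qT) - K*exp(-rT)
C = 2.2806 + 95.36000000 - 86.48279568 = 11.1578


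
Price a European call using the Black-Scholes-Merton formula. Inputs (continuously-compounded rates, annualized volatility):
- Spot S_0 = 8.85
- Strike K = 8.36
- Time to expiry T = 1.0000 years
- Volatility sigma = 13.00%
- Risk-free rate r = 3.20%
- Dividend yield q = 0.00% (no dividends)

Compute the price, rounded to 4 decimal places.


d1 = (ln(S/K) + (r - q + 0.5*sigma^2) * T) / (sigma * sqrt(T)) = 0.74930025
d2 = d1 - sigma * sqrt(T) = 0.61930025
exp(-rT) = 0.96850658; exp(-qT) = 1.00000000
C = S_0 * exp(-qT) * N(d1) - K * exp(-rT) * N(d2)
N(d1) = 0.77316187; N(d2) = 0.73214071
C = 8.8500 * 1.00000000 * 0.77316187 - 8.3600 * 0.96850658 * 0.73214071 = 0.9145

Answer: Price = 0.9145


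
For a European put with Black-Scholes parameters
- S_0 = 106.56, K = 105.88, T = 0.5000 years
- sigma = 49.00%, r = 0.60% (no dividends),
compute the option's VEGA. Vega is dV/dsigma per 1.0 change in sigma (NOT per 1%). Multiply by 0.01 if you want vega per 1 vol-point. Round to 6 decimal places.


Answer: Vega = 29.462573

Derivation:
d1 = 0.2003762526; d2 = -0.1461060702
phi(d1) = 0.3910132412; exp(-qT) = 1.0000000000; exp(-rT) = 0.9970044955
Vega = S * exp(-qT) * phi(d1) * sqrt(T) = 106.5600 * 1.0000000000 * 0.3910132412 * 0.7071067812 = 29.462573


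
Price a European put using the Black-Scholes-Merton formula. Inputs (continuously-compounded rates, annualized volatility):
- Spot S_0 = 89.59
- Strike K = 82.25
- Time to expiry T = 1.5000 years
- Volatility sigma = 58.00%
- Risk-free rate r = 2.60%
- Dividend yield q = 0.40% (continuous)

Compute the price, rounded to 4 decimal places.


Answer: Price = 18.6704

Derivation:
d1 = (ln(S/K) + (r - q + 0.5*sigma^2) * T) / (sigma * sqrt(T)) = 0.52196700
d2 = d1 - sigma * sqrt(T) = -0.18838502
exp(-rT) = 0.96175071; exp(-qT) = 0.99401796
P = K * exp(-rT) * N(-d2) - S_0 * exp(-qT) * N(-d1)
N(-d1) = 0.30084665; N(-d2) = 0.57471258
P = 82.2500 * 0.96175071 * 0.57471258 - 89.5900 * 0.99401796 * 0.30084665 = 18.6704


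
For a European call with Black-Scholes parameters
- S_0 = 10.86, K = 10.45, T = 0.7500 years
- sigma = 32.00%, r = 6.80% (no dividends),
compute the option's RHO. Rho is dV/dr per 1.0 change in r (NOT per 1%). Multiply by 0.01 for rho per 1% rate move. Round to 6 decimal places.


d1 = 0.4614628492; d2 = 0.1843347200
phi(d1) = 0.3586484874; exp(-qT) = 1.0000000000; exp(-rT) = 0.9502786705
N(d2) = 0.5731245610
Rho = K*T*exp(-rT)*N(d2) = 10.4500 * 0.7500 * 0.9502786705 * 0.5731245610 = 4.268522

Answer: Rho = 4.268522


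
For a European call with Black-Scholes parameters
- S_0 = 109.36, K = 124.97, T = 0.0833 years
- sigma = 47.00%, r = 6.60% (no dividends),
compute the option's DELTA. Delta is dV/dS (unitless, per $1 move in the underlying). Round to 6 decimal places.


d1 = -0.8752678057; d2 = -1.0109179807
phi(d1) = 0.2719912455; exp(-qT) = 1.0000000000; exp(-rT) = 0.9945172852
N(d1) = 0.1907141035
Delta = exp(-qT) * N(d1) = 1.0000000000 * 0.1907141035 = 0.190714

Answer: Delta = 0.190714


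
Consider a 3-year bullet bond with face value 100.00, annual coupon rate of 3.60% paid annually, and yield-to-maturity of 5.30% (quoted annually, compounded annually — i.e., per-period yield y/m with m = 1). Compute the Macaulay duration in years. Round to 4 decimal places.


Coupon per period c = face * coupon_rate / m = 3.600000
Periods per year m = 1; per-period yield y/m = 0.053000
Number of cashflows N = 3
Cashflows (t years, CF_t, discount factor 1/(1+y/m)^(m*t), PV):
  t = 1.0000: CF_t = 3.600000, DF = 0.949668, PV = 3.418803
  t = 2.0000: CF_t = 3.600000, DF = 0.901869, PV = 3.246727
  t = 3.0000: CF_t = 103.600000, DF = 0.856475, PV = 88.730850
Price P = sum_t PV_t = 95.396380
Macaulay numerator sum_t t * PV_t:
  t * PV_t at t = 1.0000: 3.418803
  t * PV_t at t = 2.0000: 6.493454
  t * PV_t at t = 3.0000: 266.192550
Macaulay duration D = (sum_t t * PV_t) / P = 276.104807 / 95.396380 = 2.894290

Answer: Macaulay duration = 2.8943 years


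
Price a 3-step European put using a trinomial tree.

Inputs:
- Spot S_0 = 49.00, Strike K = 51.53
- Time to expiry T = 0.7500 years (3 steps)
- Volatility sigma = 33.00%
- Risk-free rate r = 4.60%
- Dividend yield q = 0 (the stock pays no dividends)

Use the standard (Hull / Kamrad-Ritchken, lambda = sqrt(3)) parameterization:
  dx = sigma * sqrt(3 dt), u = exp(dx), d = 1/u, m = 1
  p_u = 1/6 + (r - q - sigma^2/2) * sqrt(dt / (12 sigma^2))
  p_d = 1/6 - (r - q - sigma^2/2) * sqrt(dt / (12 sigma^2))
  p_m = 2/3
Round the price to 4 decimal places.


Answer: Price = V(0,0) = 5.9105

Derivation:
dt = T/N = 0.250000; dx = sigma*sqrt(3*dt) = 0.285788
u = exp(dx) = 1.330811; d = 1/u = 0.751422
p_u = 0.162971, p_m = 0.666667, p_d = 0.170363
Discount per step: exp(-r*dt) = 0.988566
Stock lattice S(k, j) with j the centered position index:
  k=0: S(0,+0) = 49.0000
  k=1: S(1,-1) = 36.8197; S(1,+0) = 49.0000; S(1,+1) = 65.2097
  k=2: S(2,-2) = 27.6671; S(2,-1) = 36.8197; S(2,+0) = 49.0000; S(2,+1) = 65.2097; S(2,+2) = 86.7818
  k=3: S(3,-3) = 20.7896; S(3,-2) = 27.6671; S(3,-1) = 36.8197; S(3,+0) = 49.0000; S(3,+1) = 65.2097; S(3,+2) = 86.7818; S(3,+3) = 115.4902
Terminal payoffs V(N, j) = max(K - S_T, 0):
  V(3,-3) = 30.740352; V(3,-2) = 23.862912; V(3,-1) = 14.710341; V(3,+0) = 2.530000; V(3,+1) = 0.000000; V(3,+2) = 0.000000; V(3,+3) = 0.000000
Backward induction: V(k, j) = exp(-r*dt) * [p_u * V(k+1, j+1) + p_m * V(k+1, j) + p_d * V(k+1, j-1)]
  V(2,-2) = exp(-r*dt) * [p_u*14.710341 + p_m*23.862912 + p_d*30.740352] = 23.273776
  V(2,-1) = exp(-r*dt) * [p_u*2.530000 + p_m*14.710341 + p_d*23.862912] = 14.121226
  V(2,+0) = exp(-r*dt) * [p_u*0.000000 + p_m*2.530000 + p_d*14.710341] = 4.144818
  V(2,+1) = exp(-r*dt) * [p_u*0.000000 + p_m*0.000000 + p_d*2.530000] = 0.426089
  V(2,+2) = exp(-r*dt) * [p_u*0.000000 + p_m*0.000000 + p_d*0.000000] = 0.000000
  V(1,-1) = exp(-r*dt) * [p_u*4.144818 + p_m*14.121226 + p_d*23.273776] = 13.893913
  V(1,+0) = exp(-r*dt) * [p_u*0.426089 + p_m*4.144818 + p_d*14.121226] = 5.178484
  V(1,+1) = exp(-r*dt) * [p_u*0.000000 + p_m*0.426089 + p_d*4.144818] = 0.978859
  V(0,+0) = exp(-r*dt) * [p_u*0.978859 + p_m*5.178484 + p_d*13.893913] = 5.910488


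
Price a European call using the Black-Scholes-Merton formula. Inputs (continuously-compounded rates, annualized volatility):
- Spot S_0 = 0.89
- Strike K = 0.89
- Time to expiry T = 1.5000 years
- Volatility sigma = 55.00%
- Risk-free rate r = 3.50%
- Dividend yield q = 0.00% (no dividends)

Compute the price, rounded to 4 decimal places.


d1 = (ln(S/K) + (r - q + 0.5*sigma^2) * T) / (sigma * sqrt(T)) = 0.41474315
d2 = d1 - sigma * sqrt(T) = -0.25886653
exp(-rT) = 0.94885432; exp(-qT) = 1.00000000
C = S_0 * exp(-qT) * N(d1) - K * exp(-rT) * N(d2)
N(d1) = 0.66083503; N(d2) = 0.39786911
C = 0.8900 * 1.00000000 * 0.66083503 - 0.8900 * 0.94885432 * 0.39786911 = 0.2522

Answer: Price = 0.2522
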